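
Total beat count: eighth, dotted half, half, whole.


Reasoning:
Beat values:
  eighth = 0.5 beats
  dotted half = 3 beats
  half = 2 beats
  whole = 4 beats
Sum = 0.5 + 3 + 2 + 4
= 9.5 beats


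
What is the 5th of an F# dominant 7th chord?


Step by step:
Dominant 7th chord = root + major 3rd + perfect 5th + minor 7th
Seventh chords stack in thirds, so the letter names are F-A-C-E
Root: F#
Major 3rd above F#: A#
Perfect 5th above F#: C#
Minor 7th above F#: E
The 5th = C#


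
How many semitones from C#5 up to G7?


Absolute semitone position = octave×12 + chromatic position
C#5: 5×12 + 1 = 61
G7: 7×12 + 7 = 91
Difference = 91 - 61 = 30
= 30 semitones


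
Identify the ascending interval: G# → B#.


Letter names: G → B spans 3 letter names → a 3rd
Semitones: G# → B# = 4 half-steps
A 3rd of 4 semitones is a major 3rd
= major 3rd


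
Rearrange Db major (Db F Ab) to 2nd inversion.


Reasoning:
Root position: Db F Ab
2nd inversion: move root and 3rd up an octave
Bass note: Ab
Notes (bottom to top) = Ab Db F


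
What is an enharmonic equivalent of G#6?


Enharmonic notes sound the same pitch but are spelled with different letter names
G# and Ab name the same pitch class
= Ab6


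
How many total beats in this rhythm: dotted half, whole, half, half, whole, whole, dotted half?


Working:
Beat values:
  dotted half = 3 beats
  whole = 4 beats
  half = 2 beats
  half = 2 beats
  whole = 4 beats
  whole = 4 beats
  dotted half = 3 beats
Sum = 3 + 4 + 2 + 2 + 4 + 4 + 3
= 22 beats


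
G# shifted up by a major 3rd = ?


Step by step:
major 3rd: 3 letter names, 4 semitones
Letter: G + 2 → B
Pitch: G# + 4 semitones, spelled as a B → B#
= B#


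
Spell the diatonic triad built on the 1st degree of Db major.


Working:
Db major scale: Db Eb F Gb Ab Bb C
Diatonic triad on degree 1 stacks scale notes 1, 3, 5: Db F Ab
Db→F = 4 semitones; Db→Ab = 7 semitones → major triad
= Db F Ab (major)


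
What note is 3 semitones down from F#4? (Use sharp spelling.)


Reasoning:
F#4: chromatic position 6 in octave 4 → absolute = 4×12 + 6 = 54
Transpose down 3: 54 - 3 = 51
51 = 4×12 + 3 → D# in octave 4
Result = D#4


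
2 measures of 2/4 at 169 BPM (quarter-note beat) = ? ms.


Quarter-note beat duration = 60000 / 169 ms
Beats per measure (2/4) = 2
One measure = 2 × 60000 / 169 = 120000 / 169 ms
2 measures = 2 × 120000 / 169 = 240000 / 169
= 1420.1 ms


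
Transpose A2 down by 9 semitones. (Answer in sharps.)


Step by step:
A2: chromatic position 9 in octave 2 → absolute = 2×12 + 9 = 33
Transpose down 9: 33 - 9 = 24
24 = 2×12 + 0 → C in octave 2
Result = C2


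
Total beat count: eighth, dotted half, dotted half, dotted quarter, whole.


Let's work it out.
Beat values:
  eighth = 0.5 beats
  dotted half = 3 beats
  dotted half = 3 beats
  dotted quarter = 1.5 beats
  whole = 4 beats
Sum = 0.5 + 3 + 3 + 1.5 + 4
= 12 beats


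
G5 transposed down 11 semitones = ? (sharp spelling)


Step by step:
G5: chromatic position 7 in octave 5 → absolute = 5×12 + 7 = 67
Transpose down 11: 67 - 11 = 56
56 = 4×12 + 8 → G# in octave 4
Result = G#4


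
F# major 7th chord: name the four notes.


Major 7th chord = root + major 3rd + perfect 5th + major 7th
Seventh chords stack in thirds, so the letter names are F-A-C-E
Root: F#
Major 3rd above F#: A#
Perfect 5th above F#: C#
Major 7th above F#: E#
Chord = F# A# C# E#


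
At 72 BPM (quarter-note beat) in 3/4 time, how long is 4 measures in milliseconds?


Reasoning:
Quarter-note beat duration = 60000 / 72 ms
Beats per measure (3/4) = 3
One measure = 3 × 60000 / 72 = 180000 / 72 ms
4 measures = 4 × 180000 / 72 = 720000 / 72
= 10000.0 ms


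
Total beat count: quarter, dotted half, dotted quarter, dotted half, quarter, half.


Beat values:
  quarter = 1 beat
  dotted half = 3 beats
  dotted quarter = 1.5 beats
  dotted half = 3 beats
  quarter = 1 beat
  half = 2 beats
Sum = 1 + 3 + 1.5 + 3 + 1 + 2
= 11.5 beats


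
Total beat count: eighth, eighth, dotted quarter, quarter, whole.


Working:
Beat values:
  eighth = 0.5 beats
  eighth = 0.5 beats
  dotted quarter = 1.5 beats
  quarter = 1 beat
  whole = 4 beats
Sum = 0.5 + 0.5 + 1.5 + 1 + 4
= 7.5 beats


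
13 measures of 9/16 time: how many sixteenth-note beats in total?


Time signature 9/16: the bottom number 16 means the sixteenth note gets one count
The top number 9 means 9 sixteenth-note beats per measure
Total = 9 × 13 measures
= 117 sixteenth-note beats


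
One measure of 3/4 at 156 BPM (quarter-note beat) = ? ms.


Step by step:
Quarter-note beat duration = 60000 / 156 ms
Beats per measure (3/4) = 3
One measure = 3 × 60000 / 156 = 180000 / 156 ms
= 1153.8 ms


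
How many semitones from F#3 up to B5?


Reasoning:
Absolute semitone position = octave×12 + chromatic position
F#3: 3×12 + 6 = 42
B5: 5×12 + 11 = 71
Difference = 71 - 42 = 29
= 29 semitones


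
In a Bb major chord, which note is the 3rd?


Let's work it out.
Major triad = root + major 3rd (4 semitones) + perfect 5th (7 semitones)
A triad on Bb stacks thirds, so the chord tones use letter names B-D-F
Root: Bb
Major 3rd above Bb: D
Perfect 5th above Bb: F
The 3rd = D


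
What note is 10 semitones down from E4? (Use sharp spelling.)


E4: chromatic position 4 in octave 4 → absolute = 4×12 + 4 = 52
Transpose down 10: 52 - 10 = 42
42 = 3×12 + 6 → F# in octave 3
Result = F#3


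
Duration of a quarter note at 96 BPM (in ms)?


Reasoning:
One quarter-note beat = 60000 / BPM = 60000 / 96 ms
Duration = 60000 / 96
= 625.0 ms


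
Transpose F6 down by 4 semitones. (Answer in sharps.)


Working:
F6: chromatic position 5 in octave 6 → absolute = 6×12 + 5 = 77
Transpose down 4: 77 - 4 = 73
73 = 6×12 + 1 → C# in octave 6
Result = C#6


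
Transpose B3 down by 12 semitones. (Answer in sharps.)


Working:
B3: chromatic position 11 in octave 3 → absolute = 3×12 + 11 = 47
Transpose down 12: 47 - 12 = 35
35 = 2×12 + 11 → B in octave 2
Result = B2


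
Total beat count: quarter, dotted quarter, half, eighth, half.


Beat values:
  quarter = 1 beat
  dotted quarter = 1.5 beats
  half = 2 beats
  eighth = 0.5 beats
  half = 2 beats
Sum = 1 + 1.5 + 2 + 0.5 + 2
= 7 beats


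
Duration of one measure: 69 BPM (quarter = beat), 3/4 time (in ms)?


Step by step:
Quarter-note beat duration = 60000 / 69 ms
Beats per measure (3/4) = 3
One measure = 3 × 60000 / 69 = 180000 / 69 ms
= 2608.7 ms


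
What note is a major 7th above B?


A 7th spans 7 letter names, so from B we land on A
A major 7th = 11 semitones above B
Spell A at that pitch: A#
= A#


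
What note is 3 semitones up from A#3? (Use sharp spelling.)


Let's work it out.
A#3: chromatic position 10 in octave 3 → absolute = 3×12 + 10 = 46
Transpose up 3: 46 + 3 = 49
49 = 4×12 + 1 → C# in octave 4
Result = C#4


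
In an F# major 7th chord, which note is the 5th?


Major 7th chord = root + major 3rd + perfect 5th + major 7th
Seventh chords stack in thirds, so the letter names are F-A-C-E
Root: F#
Major 3rd above F#: A#
Perfect 5th above F#: C#
Major 7th above F#: E#
The 5th = C#


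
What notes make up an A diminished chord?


Diminished triad = root + minor 3rd (3 semitones) + diminished 5th (6 semitones)
A triad on A stacks thirds, so the chord tones use letter names A-C-E
Root: A
Minor 3rd above A: C
Diminished 5th above A: Eb
Chord = A C Eb


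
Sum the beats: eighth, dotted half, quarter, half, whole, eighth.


Beat values:
  eighth = 0.5 beats
  dotted half = 3 beats
  quarter = 1 beat
  half = 2 beats
  whole = 4 beats
  eighth = 0.5 beats
Sum = 0.5 + 3 + 1 + 2 + 4 + 0.5
= 11 beats


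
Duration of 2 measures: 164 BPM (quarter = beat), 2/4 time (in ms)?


Step by step:
Quarter-note beat duration = 60000 / 164 ms
Beats per measure (2/4) = 2
One measure = 2 × 60000 / 164 = 120000 / 164 ms
2 measures = 2 × 120000 / 164 = 240000 / 164
= 1463.4 ms


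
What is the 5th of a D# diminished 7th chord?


Let's work it out.
Diminished 7th chord = root + minor 3rd + diminished 5th + diminished 7th
Seventh chords stack in thirds, so the letter names are D-F-A-C
Root: D#
Minor 3rd above D#: F#
Diminished 5th above D#: A
Diminished 7th above D#: C
The 5th = A


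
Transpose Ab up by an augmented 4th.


Step by step:
augmented 4th: 4 letter names, 6 semitones
Letter: A + 3 → D
Pitch: Ab + 6 semitones, spelled as a D → D
= D


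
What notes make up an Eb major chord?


Let's work it out.
Major triad = root + major 3rd (4 semitones) + perfect 5th (7 semitones)
A triad on Eb stacks thirds, so the chord tones use letter names E-G-B
Root: Eb
Major 3rd above Eb: G
Perfect 5th above Eb: Bb
Chord = Eb G Bb


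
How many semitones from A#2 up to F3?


Working:
Absolute semitone position = octave×12 + chromatic position
A#2: 2×12 + 10 = 34
F3: 3×12 + 5 = 41
Difference = 41 - 34 = 7
= 7 semitones


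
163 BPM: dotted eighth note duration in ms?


Working:
One quarter-note beat = 60000 / BPM = 60000 / 163 ms
Dotted eighth note = 3/4 × quarter note
Duration = 3/4 × 60000 / 163 = 45000 / 163
= 276.1 ms


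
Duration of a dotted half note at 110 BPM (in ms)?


One quarter-note beat = 60000 / BPM = 60000 / 110 ms
Dotted half note = 3 × quarter note
Duration = 3 × 60000 / 110 = 180000 / 110
= 1636.4 ms


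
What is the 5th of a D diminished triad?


Diminished triad = root + minor 3rd (3 semitones) + diminished 5th (6 semitones)
A triad on D stacks thirds, so the chord tones use letter names D-F-A
Root: D
Minor 3rd above D: F
Diminished 5th above D: Ab
The 5th = Ab


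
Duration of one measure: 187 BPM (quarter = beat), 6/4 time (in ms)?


Solution.
Quarter-note beat duration = 60000 / 187 ms
Beats per measure (6/4) = 6
One measure = 6 × 60000 / 187 = 360000 / 187 ms
= 1925.1 ms


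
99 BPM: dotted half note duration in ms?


Solution.
One quarter-note beat = 60000 / BPM = 60000 / 99 ms
Dotted half note = 3 × quarter note
Duration = 3 × 60000 / 99 = 180000 / 99
= 1818.2 ms


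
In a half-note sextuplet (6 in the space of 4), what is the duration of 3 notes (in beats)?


Working:
Sextuplet: 6 notes occupy the space of 4 half notes
Space = 4 × 2 = 8 beats
Each sextuplet note = 8 / 6 = 4/3 beats
3 notes = 3 × 4/3 = 4
= 4 beats


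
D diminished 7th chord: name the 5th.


Let's work it out.
Diminished 7th chord = root + minor 3rd + diminished 5th + diminished 7th
Seventh chords stack in thirds, so the letter names are D-F-A-C
Root: D
Minor 3rd above D: F
Diminished 5th above D: Ab
Diminished 7th above D: Cb
The 5th = Ab


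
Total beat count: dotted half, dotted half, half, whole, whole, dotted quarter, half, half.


Step by step:
Beat values:
  dotted half = 3 beats
  dotted half = 3 beats
  half = 2 beats
  whole = 4 beats
  whole = 4 beats
  dotted quarter = 1.5 beats
  half = 2 beats
  half = 2 beats
Sum = 3 + 3 + 2 + 4 + 4 + 1.5 + 2 + 2
= 21.5 beats


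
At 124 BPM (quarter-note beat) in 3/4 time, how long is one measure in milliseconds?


Quarter-note beat duration = 60000 / 124 ms
Beats per measure (3/4) = 3
One measure = 3 × 60000 / 124 = 180000 / 124 ms
= 1451.6 ms


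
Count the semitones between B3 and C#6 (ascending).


Absolute semitone position = octave×12 + chromatic position
B3: 3×12 + 11 = 47
C#6: 6×12 + 1 = 73
Difference = 73 - 47 = 26
= 26 semitones


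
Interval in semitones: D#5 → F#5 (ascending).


Step by step:
Absolute semitone position = octave×12 + chromatic position
D#5: 5×12 + 3 = 63
F#5: 5×12 + 6 = 66
Difference = 66 - 63 = 3
= 3 semitones


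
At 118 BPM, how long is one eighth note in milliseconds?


Solution.
One quarter-note beat = 60000 / BPM = 60000 / 118 ms
Eighth note = 1/2 × quarter note
Duration = 1/2 × 60000 / 118 = 30000 / 118
= 254.2 ms


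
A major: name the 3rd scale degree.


Solution.
Major scale pattern: W-W-H-W-W-W-H (2-2-1-2-2-2-1 semitones)
Starting from A:
  A + 2 semitones → B
  B + 2 semitones → C#
  C# + 1 semitone → D
  D + 2 semitones → E
  E + 2 semitones → F#
  F# + 2 semitones → G#
  G# + 1 semitone → A
Scale: A B C# D E F# G#
Degree 3 = C#


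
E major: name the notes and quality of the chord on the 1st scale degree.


E major scale: E F# G# A B C# D#
Diatonic triad on degree 1 stacks scale notes 1, 3, 5: E G# B
E→G# = 4 semitones; E→B = 7 semitones → major triad
= E G# B (major)


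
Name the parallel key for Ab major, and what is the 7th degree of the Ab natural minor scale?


Parallel keys share the same tonic but differ in mode
Ab major → parallel is Ab minor
Ab natural minor scale: Ab Bb Cb Db Eb Fb Gb
= Ab minor; 7th degree = Gb


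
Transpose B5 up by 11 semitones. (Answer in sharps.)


Solution.
B5: chromatic position 11 in octave 5 → absolute = 5×12 + 11 = 71
Transpose up 11: 71 + 11 = 82
82 = 6×12 + 10 → A# in octave 6
Result = A#6


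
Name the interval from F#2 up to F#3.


Letter names: F → F spans 8 letter names → an octave
Semitones: F#2 → F#3 = 12 half-steps
An octave of 12 semitones is a perfect octave
= perfect octave


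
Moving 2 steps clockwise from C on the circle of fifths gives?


Let's work it out.
Each clockwise step on the circle of fifths moves up a perfect 5th
From C: C → G → D
= D


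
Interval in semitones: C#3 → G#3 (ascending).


Step by step:
Absolute semitone position = octave×12 + chromatic position
C#3: 3×12 + 1 = 37
G#3: 3×12 + 8 = 44
Difference = 44 - 37 = 7
= 7 semitones


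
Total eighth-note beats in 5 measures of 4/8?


Time signature 4/8: the bottom number 8 means the eighth note gets one count
The top number 4 means 4 eighth-note beats per measure
Total = 4 × 5 measures
= 20 eighth-note beats


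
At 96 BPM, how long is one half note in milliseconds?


One quarter-note beat = 60000 / BPM = 60000 / 96 ms
Half note = 2 × quarter note
Duration = 2 × 60000 / 96 = 120000 / 96
= 1250.0 ms


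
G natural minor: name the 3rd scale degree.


Reasoning:
Natural minor scale pattern: W-H-W-W-H-W-W (2-1-2-2-1-2-2 semitones)
Starting from G:
  G + 2 semitones → A
  A + 1 semitone → Bb
  Bb + 2 semitones → C
  C + 2 semitones → D
  D + 1 semitone → Eb
  Eb + 2 semitones → F
  F + 2 semitones → G
Scale: G A Bb C D Eb F
Degree 3 = Bb


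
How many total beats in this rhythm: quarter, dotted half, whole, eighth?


Working:
Beat values:
  quarter = 1 beat
  dotted half = 3 beats
  whole = 4 beats
  eighth = 0.5 beats
Sum = 1 + 3 + 4 + 0.5
= 8.5 beats


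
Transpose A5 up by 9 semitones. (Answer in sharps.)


A5: chromatic position 9 in octave 5 → absolute = 5×12 + 9 = 69
Transpose up 9: 69 + 9 = 78
78 = 6×12 + 6 → F# in octave 6
Result = F#6


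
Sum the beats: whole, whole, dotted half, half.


Working:
Beat values:
  whole = 4 beats
  whole = 4 beats
  dotted half = 3 beats
  half = 2 beats
Sum = 4 + 4 + 3 + 2
= 13 beats


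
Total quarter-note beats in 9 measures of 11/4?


Reasoning:
Time signature 11/4: the bottom number 4 means the quarter note gets one count
The top number 11 means 11 quarter-note beats per measure
Total = 11 × 9 measures
= 99 quarter-note beats


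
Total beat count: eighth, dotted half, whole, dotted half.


Beat values:
  eighth = 0.5 beats
  dotted half = 3 beats
  whole = 4 beats
  dotted half = 3 beats
Sum = 0.5 + 3 + 4 + 3
= 10.5 beats


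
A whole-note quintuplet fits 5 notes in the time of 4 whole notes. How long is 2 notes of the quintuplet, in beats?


Solution.
Quintuplet: 5 notes occupy the space of 4 whole notes
Space = 4 × 4 = 16 beats
Each quintuplet note = 16 / 5 = 16/5 beats
2 notes = 2 × 16/5 = 32/5
= 32/5 beats


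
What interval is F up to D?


Letter names: F → D spans 6 letter names → a 6th
Semitones: F → D = 9 half-steps
A 6th of 9 semitones is a major 6th
= major 6th


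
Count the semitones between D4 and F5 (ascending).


Step by step:
Absolute semitone position = octave×12 + chromatic position
D4: 4×12 + 2 = 50
F5: 5×12 + 5 = 65
Difference = 65 - 50 = 15
= 15 semitones


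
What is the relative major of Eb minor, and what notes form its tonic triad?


Working:
The relative major shares the key signature and is a minor 3rd above the minor tonic
A minor 3rd above Eb is Gb
→ relative major of Eb minor is Gb major
Tonic triad of Gb major = root + major 3rd + perfect 5th = Gb Bb Db
= Gb major; triad = Gb Bb Db


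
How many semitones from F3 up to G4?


Step by step:
Absolute semitone position = octave×12 + chromatic position
F3: 3×12 + 5 = 41
G4: 4×12 + 7 = 55
Difference = 55 - 41 = 14
= 14 semitones


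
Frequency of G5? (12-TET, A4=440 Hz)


Working:
f = 440 × 2^(n/12) where n = semitones from A4
G5: 10 semitones from A4
f = 440 × 2^(10/12)
f = 783.99 Hz


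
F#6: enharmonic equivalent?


Step by step:
Enharmonic notes sound the same pitch but are spelled with different letter names
F# and Gb name the same pitch class
= Gb6


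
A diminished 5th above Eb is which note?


A 5th spans 5 letter names, so from E we land on B
A diminished 5th = 6 semitones above Eb
Spell B at that pitch: Bbb
= Bbb


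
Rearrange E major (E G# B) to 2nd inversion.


Reasoning:
Root position: E G# B
2nd inversion: move root and 3rd up an octave
Bass note: B
Notes (bottom to top) = B E G#


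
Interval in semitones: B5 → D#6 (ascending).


Absolute semitone position = octave×12 + chromatic position
B5: 5×12 + 11 = 71
D#6: 6×12 + 3 = 75
Difference = 75 - 71 = 4
= 4 semitones


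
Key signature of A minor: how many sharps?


Let's work it out.
Sharp minor keys follow the circle of fifths: A(0), E(1), B(2), F#(3), C#(4), G#(5), D#(6), A#(7)
A minor has 0 sharps
= 0 sharps


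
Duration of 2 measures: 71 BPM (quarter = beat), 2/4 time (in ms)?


Reasoning:
Quarter-note beat duration = 60000 / 71 ms
Beats per measure (2/4) = 2
One measure = 2 × 60000 / 71 = 120000 / 71 ms
2 measures = 2 × 120000 / 71 = 240000 / 71
= 3380.3 ms


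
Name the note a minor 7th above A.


A 7th spans 7 letter names, so from A we land on G
A minor 7th = 10 semitones above A
Spell G at that pitch: G
= G


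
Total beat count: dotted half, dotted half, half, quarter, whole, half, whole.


Beat values:
  dotted half = 3 beats
  dotted half = 3 beats
  half = 2 beats
  quarter = 1 beat
  whole = 4 beats
  half = 2 beats
  whole = 4 beats
Sum = 3 + 3 + 2 + 1 + 4 + 2 + 4
= 19 beats


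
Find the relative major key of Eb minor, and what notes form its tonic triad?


Step by step:
The relative major shares the key signature and is a minor 3rd above the minor tonic
A minor 3rd above Eb is Gb
→ relative major of Eb minor is Gb major
Tonic triad of Gb major = root + major 3rd + perfect 5th = Gb Bb Db
= Gb major; triad = Gb Bb Db


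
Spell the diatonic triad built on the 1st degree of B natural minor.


B natural minor scale: B C# D E F# G A
Diatonic triad on degree 1 stacks scale notes 1, 3, 5: B D F#
B→D = 3 semitones; B→F# = 7 semitones → minor triad
= B D F# (minor)


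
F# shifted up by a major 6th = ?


Solution.
major 6th: 6 letter names, 9 semitones
Letter: F + 5 → D
Pitch: F# + 9 semitones, spelled as a D → D#
= D#


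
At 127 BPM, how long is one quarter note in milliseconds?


One quarter-note beat = 60000 / BPM = 60000 / 127 ms
Duration = 60000 / 127
= 472.4 ms


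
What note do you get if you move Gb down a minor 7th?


Working:
minor 7th: 7 letter names, 10 semitones
Letter: G - 6 → A
Pitch: Gb - 10 semitones, spelled as an A → Ab
= Ab


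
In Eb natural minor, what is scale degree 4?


Reasoning:
Natural minor scale pattern: W-H-W-W-H-W-W (2-1-2-2-1-2-2 semitones)
Starting from Eb:
  Eb + 2 semitones → F
  F + 1 semitone → Gb
  Gb + 2 semitones → Ab
  Ab + 2 semitones → Bb
  Bb + 1 semitone → Cb
  Cb + 2 semitones → Db
  Db + 2 semitones → Eb
Scale: Eb F Gb Ab Bb Cb Db
Degree 4 = Ab


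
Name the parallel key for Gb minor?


Parallel keys share the same tonic but differ in mode
Gb minor → parallel is Gb major
= Gb major


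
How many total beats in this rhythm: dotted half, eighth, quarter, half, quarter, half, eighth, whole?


Working:
Beat values:
  dotted half = 3 beats
  eighth = 0.5 beats
  quarter = 1 beat
  half = 2 beats
  quarter = 1 beat
  half = 2 beats
  eighth = 0.5 beats
  whole = 4 beats
Sum = 3 + 0.5 + 1 + 2 + 1 + 2 + 0.5 + 4
= 14 beats


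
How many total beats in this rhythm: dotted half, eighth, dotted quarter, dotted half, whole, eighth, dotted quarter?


Beat values:
  dotted half = 3 beats
  eighth = 0.5 beats
  dotted quarter = 1.5 beats
  dotted half = 3 beats
  whole = 4 beats
  eighth = 0.5 beats
  dotted quarter = 1.5 beats
Sum = 3 + 0.5 + 1.5 + 3 + 4 + 0.5 + 1.5
= 14 beats


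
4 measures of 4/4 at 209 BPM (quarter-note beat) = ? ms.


Quarter-note beat duration = 60000 / 209 ms
Beats per measure (4/4) = 4
One measure = 4 × 60000 / 209 = 240000 / 209 ms
4 measures = 4 × 240000 / 209 = 960000 / 209
= 4593.3 ms


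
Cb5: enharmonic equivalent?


Reasoning:
Enharmonic notes sound the same pitch but are spelled with different letter names
Cb and B name the same pitch class
Octave numbers change at C, so Cb5 = B4
= B4


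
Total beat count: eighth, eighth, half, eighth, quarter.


Step by step:
Beat values:
  eighth = 0.5 beats
  eighth = 0.5 beats
  half = 2 beats
  eighth = 0.5 beats
  quarter = 1 beat
Sum = 0.5 + 0.5 + 2 + 0.5 + 1
= 4.5 beats


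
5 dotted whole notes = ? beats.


Base whole note = 4 beats
Dot 1 adds half the previous value: +2
One dotted whole = 4 + 2 = 6
5 of them = 5 × 6 = 30
= 30 beats


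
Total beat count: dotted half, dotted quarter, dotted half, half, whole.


Solution.
Beat values:
  dotted half = 3 beats
  dotted quarter = 1.5 beats
  dotted half = 3 beats
  half = 2 beats
  whole = 4 beats
Sum = 3 + 1.5 + 3 + 2 + 4
= 13.5 beats


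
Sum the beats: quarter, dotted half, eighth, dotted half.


Step by step:
Beat values:
  quarter = 1 beat
  dotted half = 3 beats
  eighth = 0.5 beats
  dotted half = 3 beats
Sum = 1 + 3 + 0.5 + 3
= 7.5 beats


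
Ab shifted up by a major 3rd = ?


Step by step:
major 3rd: 3 letter names, 4 semitones
Letter: A + 2 → C
Pitch: Ab + 4 semitones, spelled as a C → C
= C


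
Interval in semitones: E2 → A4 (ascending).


Let's work it out.
Absolute semitone position = octave×12 + chromatic position
E2: 2×12 + 4 = 28
A4: 4×12 + 9 = 57
Difference = 57 - 28 = 29
= 29 semitones


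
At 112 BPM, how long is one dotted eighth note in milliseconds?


One quarter-note beat = 60000 / BPM = 60000 / 112 ms
Dotted eighth note = 3/4 × quarter note
Duration = 3/4 × 60000 / 112 = 45000 / 112
= 401.8 ms


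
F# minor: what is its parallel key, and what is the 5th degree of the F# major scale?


Let's work it out.
Parallel keys share the same tonic but differ in mode
F# minor → parallel is F# major
F# major scale: F# G# A# B C# D# E#
= F# major; 5th degree = C#


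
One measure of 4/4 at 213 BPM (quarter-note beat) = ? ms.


Let's work it out.
Quarter-note beat duration = 60000 / 213 ms
Beats per measure (4/4) = 4
One measure = 4 × 60000 / 213 = 240000 / 213 ms
= 1126.8 ms


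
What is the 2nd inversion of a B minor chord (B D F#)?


Root position: B D F#
2nd inversion: move root and 3rd up an octave
Bass note: F#
Notes (bottom to top) = F# B D


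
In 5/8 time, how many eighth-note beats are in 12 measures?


Time signature 5/8: the bottom number 8 means the eighth note gets one count
The top number 5 means 5 eighth-note beats per measure
Total = 5 × 12 measures
= 60 eighth-note beats


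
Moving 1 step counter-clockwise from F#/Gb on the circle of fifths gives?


Let's work it out.
Each counter-clockwise step moves down a perfect 5th (= up a perfect 4th)
From F#/Gb: F#/Gb → B
= B


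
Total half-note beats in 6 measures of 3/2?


Solution.
Time signature 3/2: the bottom number 2 means the half note gets one count
The top number 3 means 3 half-note beats per measure
Total = 3 × 6 measures
= 18 half-note beats


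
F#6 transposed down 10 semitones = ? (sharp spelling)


F#6: chromatic position 6 in octave 6 → absolute = 6×12 + 6 = 78
Transpose down 10: 78 - 10 = 68
68 = 5×12 + 8 → G# in octave 5
Result = G#5


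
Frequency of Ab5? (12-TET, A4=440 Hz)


Working:
f = 440 × 2^(n/12) where n = semitones from A4
Ab5: 11 semitones from A4
f = 440 × 2^(11/12)
f = 830.61 Hz


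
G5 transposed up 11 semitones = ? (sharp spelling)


Step by step:
G5: chromatic position 7 in octave 5 → absolute = 5×12 + 7 = 67
Transpose up 11: 67 + 11 = 78
78 = 6×12 + 6 → F# in octave 6
Result = F#6


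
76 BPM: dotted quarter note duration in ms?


One quarter-note beat = 60000 / BPM = 60000 / 76 ms
Dotted quarter note = 3/2 × quarter note
Duration = 3/2 × 60000 / 76 = 90000 / 76
= 1184.2 ms


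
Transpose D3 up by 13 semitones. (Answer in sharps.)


Reasoning:
D3: chromatic position 2 in octave 3 → absolute = 3×12 + 2 = 38
Transpose up 13: 38 + 13 = 51
51 = 4×12 + 3 → D# in octave 4
Result = D#4


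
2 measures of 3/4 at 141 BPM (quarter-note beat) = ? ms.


Reasoning:
Quarter-note beat duration = 60000 / 141 ms
Beats per measure (3/4) = 3
One measure = 3 × 60000 / 141 = 180000 / 141 ms
2 measures = 2 × 180000 / 141 = 360000 / 141
= 2553.2 ms


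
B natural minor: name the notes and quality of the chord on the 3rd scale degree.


Reasoning:
B natural minor scale: B C# D E F# G A
Diatonic triad on degree 3 stacks scale notes 3, 5, 7: D F# A
D→F# = 4 semitones; D→A = 7 semitones → major triad
= D F# A (major)


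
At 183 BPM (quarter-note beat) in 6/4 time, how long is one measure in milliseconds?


Solution.
Quarter-note beat duration = 60000 / 183 ms
Beats per measure (6/4) = 6
One measure = 6 × 60000 / 183 = 360000 / 183 ms
= 1967.2 ms


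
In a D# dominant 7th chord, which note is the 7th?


Dominant 7th chord = root + major 3rd + perfect 5th + minor 7th
Seventh chords stack in thirds, so the letter names are D-F-A-C
Root: D#
Major 3rd above D#: F##
Perfect 5th above D#: A#
Minor 7th above D#: C#
The 7th = C#


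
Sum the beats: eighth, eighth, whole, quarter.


Reasoning:
Beat values:
  eighth = 0.5 beats
  eighth = 0.5 beats
  whole = 4 beats
  quarter = 1 beat
Sum = 0.5 + 0.5 + 4 + 1
= 6 beats


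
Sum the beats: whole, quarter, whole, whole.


Solution.
Beat values:
  whole = 4 beats
  quarter = 1 beat
  whole = 4 beats
  whole = 4 beats
Sum = 4 + 1 + 4 + 4
= 13 beats


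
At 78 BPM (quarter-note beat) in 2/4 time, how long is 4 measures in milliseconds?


Step by step:
Quarter-note beat duration = 60000 / 78 ms
Beats per measure (2/4) = 2
One measure = 2 × 60000 / 78 = 120000 / 78 ms
4 measures = 4 × 120000 / 78 = 480000 / 78
= 6153.8 ms


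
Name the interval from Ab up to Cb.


Working:
Letter names: A → C spans 3 letter names → a 3rd
Semitones: Ab → Cb = 3 half-steps
A 3rd of 3 semitones is a minor 3rd
= minor 3rd


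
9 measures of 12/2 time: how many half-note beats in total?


Time signature 12/2: the bottom number 2 means the half note gets one count
The top number 12 means 12 half-note beats per measure
Total = 12 × 9 measures
= 108 half-note beats


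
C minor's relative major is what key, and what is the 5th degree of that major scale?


Let's work it out.
The relative major shares the key signature and is a minor 3rd above the minor tonic
A minor 3rd above C is Eb
→ relative major of C minor is Eb major
Eb major scale: Eb F G Ab Bb C D
= Eb major; 5th degree = Bb


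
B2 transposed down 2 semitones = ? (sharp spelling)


Working:
B2: chromatic position 11 in octave 2 → absolute = 2×12 + 11 = 35
Transpose down 2: 35 - 2 = 33
33 = 2×12 + 9 → A in octave 2
Result = A2


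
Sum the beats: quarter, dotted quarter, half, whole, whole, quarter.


Working:
Beat values:
  quarter = 1 beat
  dotted quarter = 1.5 beats
  half = 2 beats
  whole = 4 beats
  whole = 4 beats
  quarter = 1 beat
Sum = 1 + 1.5 + 2 + 4 + 4 + 1
= 13.5 beats


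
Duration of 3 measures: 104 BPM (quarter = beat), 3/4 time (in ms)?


Quarter-note beat duration = 60000 / 104 ms
Beats per measure (3/4) = 3
One measure = 3 × 60000 / 104 = 180000 / 104 ms
3 measures = 3 × 180000 / 104 = 540000 / 104
= 5192.3 ms


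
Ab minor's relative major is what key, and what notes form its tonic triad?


The relative major shares the key signature and is a minor 3rd above the minor tonic
A minor 3rd above Ab is Cb
→ relative major of Ab minor is Cb major
Tonic triad of Cb major = root + major 3rd + perfect 5th = Cb Eb Gb
= Cb major; triad = Cb Eb Gb


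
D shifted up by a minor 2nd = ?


Solution.
minor 2nd: 2 letter names, 1 semitones
Letter: D + 1 → E
Pitch: D + 1 semitones, spelled as an E → Eb
= Eb


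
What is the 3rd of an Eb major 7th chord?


Major 7th chord = root + major 3rd + perfect 5th + major 7th
Seventh chords stack in thirds, so the letter names are E-G-B-D
Root: Eb
Major 3rd above Eb: G
Perfect 5th above Eb: Bb
Major 7th above Eb: D
The 3rd = G


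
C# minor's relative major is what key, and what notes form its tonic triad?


Working:
The relative major shares the key signature and is a minor 3rd above the minor tonic
A minor 3rd above C# is E
→ relative major of C# minor is E major
Tonic triad of E major = root + major 3rd + perfect 5th = E G# B
= E major; triad = E G# B


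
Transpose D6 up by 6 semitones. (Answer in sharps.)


Step by step:
D6: chromatic position 2 in octave 6 → absolute = 6×12 + 2 = 74
Transpose up 6: 74 + 6 = 80
80 = 6×12 + 8 → G# in octave 6
Result = G#6


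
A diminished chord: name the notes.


Working:
Diminished triad = root + minor 3rd (3 semitones) + diminished 5th (6 semitones)
A triad on A stacks thirds, so the chord tones use letter names A-C-E
Root: A
Minor 3rd above A: C
Diminished 5th above A: Eb
Chord = A C Eb


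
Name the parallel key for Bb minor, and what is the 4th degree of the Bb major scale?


Parallel keys share the same tonic but differ in mode
Bb minor → parallel is Bb major
Bb major scale: Bb C D Eb F G A
= Bb major; 4th degree = Eb


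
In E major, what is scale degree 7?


Solution.
Major scale pattern: W-W-H-W-W-W-H (2-2-1-2-2-2-1 semitones)
Starting from E:
  E + 2 semitones → F#
  F# + 2 semitones → G#
  G# + 1 semitone → A
  A + 2 semitones → B
  B + 2 semitones → C#
  C# + 2 semitones → D#
  D# + 1 semitone → E
Scale: E F# G# A B C# D#
Degree 7 = D#


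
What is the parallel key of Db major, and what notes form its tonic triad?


Parallel keys share the same tonic but differ in mode
Db major → parallel is Db minor
Tonic triad of Db minor = Db Fb Ab
= Db minor; triad = Db Fb Ab


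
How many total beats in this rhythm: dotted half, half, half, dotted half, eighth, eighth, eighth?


Beat values:
  dotted half = 3 beats
  half = 2 beats
  half = 2 beats
  dotted half = 3 beats
  eighth = 0.5 beats
  eighth = 0.5 beats
  eighth = 0.5 beats
Sum = 3 + 2 + 2 + 3 + 0.5 + 0.5 + 0.5
= 11.5 beats


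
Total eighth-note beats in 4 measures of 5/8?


Let's work it out.
Time signature 5/8: the bottom number 8 means the eighth note gets one count
The top number 5 means 5 eighth-note beats per measure
Total = 5 × 4 measures
= 20 eighth-note beats


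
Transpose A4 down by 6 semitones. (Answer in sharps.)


Step by step:
A4: chromatic position 9 in octave 4 → absolute = 4×12 + 9 = 57
Transpose down 6: 57 - 6 = 51
51 = 4×12 + 3 → D# in octave 4
Result = D#4


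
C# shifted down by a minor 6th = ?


minor 6th: 6 letter names, 8 semitones
Letter: C - 5 → E
Pitch: C# - 8 semitones, spelled as an E → E#
= E#


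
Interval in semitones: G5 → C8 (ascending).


Let's work it out.
Absolute semitone position = octave×12 + chromatic position
G5: 5×12 + 7 = 67
C8: 8×12 + 0 = 96
Difference = 96 - 67 = 29
= 29 semitones


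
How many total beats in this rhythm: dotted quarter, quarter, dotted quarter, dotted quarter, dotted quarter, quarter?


Let's work it out.
Beat values:
  dotted quarter = 1.5 beats
  quarter = 1 beat
  dotted quarter = 1.5 beats
  dotted quarter = 1.5 beats
  dotted quarter = 1.5 beats
  quarter = 1 beat
Sum = 1.5 + 1 + 1.5 + 1.5 + 1.5 + 1
= 8 beats


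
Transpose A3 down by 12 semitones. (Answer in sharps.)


Reasoning:
A3: chromatic position 9 in octave 3 → absolute = 3×12 + 9 = 45
Transpose down 12: 45 - 12 = 33
33 = 2×12 + 9 → A in octave 2
Result = A2


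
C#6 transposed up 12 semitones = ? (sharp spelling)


C#6: chromatic position 1 in octave 6 → absolute = 6×12 + 1 = 73
Transpose up 12: 73 + 12 = 85
85 = 7×12 + 1 → C# in octave 7
Result = C#7


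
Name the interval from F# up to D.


Working:
Letter names: F → D spans 6 letter names → a 6th
Semitones: F# → D = 8 half-steps
A 6th of 8 semitones is a minor 6th
= minor 6th


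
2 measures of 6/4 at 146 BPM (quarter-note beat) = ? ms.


Step by step:
Quarter-note beat duration = 60000 / 146 ms
Beats per measure (6/4) = 6
One measure = 6 × 60000 / 146 = 360000 / 146 ms
2 measures = 2 × 360000 / 146 = 720000 / 146
= 4931.5 ms


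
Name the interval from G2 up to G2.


Letter names: G → G spans 1 letter name → a unison
Semitones: G2 → G2 = 0 half-steps
A unison of 0 semitones is a perfect unison
= perfect unison


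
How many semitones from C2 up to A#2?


Working:
Absolute semitone position = octave×12 + chromatic position
C2: 2×12 + 0 = 24
A#2: 2×12 + 10 = 34
Difference = 34 - 24 = 10
= 10 semitones


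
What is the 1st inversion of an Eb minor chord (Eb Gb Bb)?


Reasoning:
Root position: Eb Gb Bb
1st inversion: move root up an octave
Bass note: Gb
Notes (bottom to top) = Gb Bb Eb


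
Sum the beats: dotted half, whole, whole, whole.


Solution.
Beat values:
  dotted half = 3 beats
  whole = 4 beats
  whole = 4 beats
  whole = 4 beats
Sum = 3 + 4 + 4 + 4
= 15 beats


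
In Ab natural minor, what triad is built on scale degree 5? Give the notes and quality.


Reasoning:
Ab natural minor scale: Ab Bb Cb Db Eb Fb Gb
Diatonic triad on degree 5 stacks scale notes 5, 7, 2: Eb Gb Bb
Eb→Gb = 3 semitones; Eb→Bb = 7 semitones → minor triad
= Eb Gb Bb (minor)


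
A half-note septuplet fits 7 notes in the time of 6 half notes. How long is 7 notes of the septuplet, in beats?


Working:
Septuplet: 7 notes occupy the space of 6 half notes
Space = 6 × 2 = 12 beats
Each septuplet note = 12 / 7 = 12/7 beats
7 notes = 7 × 12/7 = 12
= 12 beats


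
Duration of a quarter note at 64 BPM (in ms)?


One quarter-note beat = 60000 / BPM = 60000 / 64 ms
Duration = 60000 / 64
= 937.5 ms


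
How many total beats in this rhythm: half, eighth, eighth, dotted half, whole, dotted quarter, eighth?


Reasoning:
Beat values:
  half = 2 beats
  eighth = 0.5 beats
  eighth = 0.5 beats
  dotted half = 3 beats
  whole = 4 beats
  dotted quarter = 1.5 beats
  eighth = 0.5 beats
Sum = 2 + 0.5 + 0.5 + 3 + 4 + 1.5 + 0.5
= 12 beats


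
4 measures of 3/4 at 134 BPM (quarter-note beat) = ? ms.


Reasoning:
Quarter-note beat duration = 60000 / 134 ms
Beats per measure (3/4) = 3
One measure = 3 × 60000 / 134 = 180000 / 134 ms
4 measures = 4 × 180000 / 134 = 720000 / 134
= 5373.1 ms


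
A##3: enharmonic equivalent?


Let's work it out.
Enharmonic notes sound the same pitch but are spelled with different letter names
A## and B name the same pitch class
= B3


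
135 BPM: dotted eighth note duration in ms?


Let's work it out.
One quarter-note beat = 60000 / BPM = 60000 / 135 ms
Dotted eighth note = 3/4 × quarter note
Duration = 3/4 × 60000 / 135 = 45000 / 135
= 333.3 ms


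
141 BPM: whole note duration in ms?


Step by step:
One quarter-note beat = 60000 / BPM = 60000 / 141 ms
Whole note = 4 × quarter note
Duration = 4 × 60000 / 141 = 240000 / 141
= 1702.1 ms


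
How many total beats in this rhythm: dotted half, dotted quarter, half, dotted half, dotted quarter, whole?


Beat values:
  dotted half = 3 beats
  dotted quarter = 1.5 beats
  half = 2 beats
  dotted half = 3 beats
  dotted quarter = 1.5 beats
  whole = 4 beats
Sum = 3 + 1.5 + 2 + 3 + 1.5 + 4
= 15 beats


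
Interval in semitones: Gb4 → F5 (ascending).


Solution.
Absolute semitone position = octave×12 + chromatic position
Gb4: 4×12 + 6 = 54
F5: 5×12 + 5 = 65
Difference = 65 - 54 = 11
= 11 semitones


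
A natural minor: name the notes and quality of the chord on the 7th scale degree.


Reasoning:
A natural minor scale: A B C D E F G
Diatonic triad on degree 7 stacks scale notes 7, 2, 4: G B D
G→B = 4 semitones; G→D = 7 semitones → major triad
= G B D (major)


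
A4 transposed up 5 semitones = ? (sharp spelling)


Working:
A4: chromatic position 9 in octave 4 → absolute = 4×12 + 9 = 57
Transpose up 5: 57 + 5 = 62
62 = 5×12 + 2 → D in octave 5
Result = D5


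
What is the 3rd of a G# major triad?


Solution.
Major triad = root + major 3rd (4 semitones) + perfect 5th (7 semitones)
A triad on G# stacks thirds, so the chord tones use letter names G-B-D
Root: G#
Major 3rd above G#: B#
Perfect 5th above G#: D#
The 3rd = B#


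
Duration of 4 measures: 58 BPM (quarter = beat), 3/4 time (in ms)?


Quarter-note beat duration = 60000 / 58 ms
Beats per measure (3/4) = 3
One measure = 3 × 60000 / 58 = 180000 / 58 ms
4 measures = 4 × 180000 / 58 = 720000 / 58
= 12413.8 ms


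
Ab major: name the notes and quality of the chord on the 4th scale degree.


Let's work it out.
Ab major scale: Ab Bb C Db Eb F G
Diatonic triad on degree 4 stacks scale notes 4, 6, 1: Db F Ab
Db→F = 4 semitones; Db→Ab = 7 semitones → major triad
= Db F Ab (major)


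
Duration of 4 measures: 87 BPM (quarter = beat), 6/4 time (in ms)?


Step by step:
Quarter-note beat duration = 60000 / 87 ms
Beats per measure (6/4) = 6
One measure = 6 × 60000 / 87 = 360000 / 87 ms
4 measures = 4 × 360000 / 87 = 1440000 / 87
= 16551.7 ms


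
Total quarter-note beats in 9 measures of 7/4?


Step by step:
Time signature 7/4: the bottom number 4 means the quarter note gets one count
The top number 7 means 7 quarter-note beats per measure
Total = 7 × 9 measures
= 63 quarter-note beats


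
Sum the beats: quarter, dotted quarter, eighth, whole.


Let's work it out.
Beat values:
  quarter = 1 beat
  dotted quarter = 1.5 beats
  eighth = 0.5 beats
  whole = 4 beats
Sum = 1 + 1.5 + 0.5 + 4
= 7 beats


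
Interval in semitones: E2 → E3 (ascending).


Solution.
Absolute semitone position = octave×12 + chromatic position
E2: 2×12 + 4 = 28
E3: 3×12 + 4 = 40
Difference = 40 - 28 = 12
= 12 semitones


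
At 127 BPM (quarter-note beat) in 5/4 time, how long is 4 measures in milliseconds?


Let's work it out.
Quarter-note beat duration = 60000 / 127 ms
Beats per measure (5/4) = 5
One measure = 5 × 60000 / 127 = 300000 / 127 ms
4 measures = 4 × 300000 / 127 = 1200000 / 127
= 9448.8 ms


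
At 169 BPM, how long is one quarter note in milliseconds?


Working:
One quarter-note beat = 60000 / BPM = 60000 / 169 ms
Duration = 60000 / 169
= 355.0 ms


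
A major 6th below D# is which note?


Reasoning:
A 6th spans 6 letter names, so from D we land on F
A major 6th = 9 semitones below D#
Spell F at that pitch: F#
= F#


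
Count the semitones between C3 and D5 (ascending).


Step by step:
Absolute semitone position = octave×12 + chromatic position
C3: 3×12 + 0 = 36
D5: 5×12 + 2 = 62
Difference = 62 - 36 = 26
= 26 semitones
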